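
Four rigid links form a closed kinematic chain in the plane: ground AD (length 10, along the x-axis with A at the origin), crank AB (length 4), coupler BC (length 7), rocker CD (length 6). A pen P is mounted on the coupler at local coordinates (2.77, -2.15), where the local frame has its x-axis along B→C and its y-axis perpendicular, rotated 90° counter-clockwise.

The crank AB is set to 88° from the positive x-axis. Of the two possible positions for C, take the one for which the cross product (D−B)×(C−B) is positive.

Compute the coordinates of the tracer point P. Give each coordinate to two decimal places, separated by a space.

A=(0,0), D=(10.00,0)
B = A + 4.00·(cos88°, sin88°) = (0.1396, 3.9976)
|BD| = 10.6399
circle(B,7.00) ∩ circle(D,6.00): a=5.9309, h=3.7182
  candidates: C₊=(7.0329,5.2150) cross=39.561; C₋=(4.2390,-1.6765) cross=-39.561
  mode + wants cross > 0 → take C=(7.0329,5.2150) (cross=39.561)
ex = (C−B)/|BC| = (0.9848,0.1739); ey = (-0.1739,0.9848)
P = B + 2.77·ex + -2.15·ey = (3.2413,2.3621)

3.24 2.36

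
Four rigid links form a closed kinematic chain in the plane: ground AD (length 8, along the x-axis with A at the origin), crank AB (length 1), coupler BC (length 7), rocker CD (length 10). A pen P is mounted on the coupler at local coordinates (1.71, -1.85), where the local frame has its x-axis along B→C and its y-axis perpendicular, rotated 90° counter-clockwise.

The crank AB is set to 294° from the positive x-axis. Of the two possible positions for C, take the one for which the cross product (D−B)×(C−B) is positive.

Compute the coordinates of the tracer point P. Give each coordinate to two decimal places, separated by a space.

A=(0,0), D=(8.00,0)
B = A + 1.00·(cos294°, sin294°) = (0.4067, -0.9135)
|BD| = 7.6480
circle(B,7.00) ∩ circle(D,10.00): a=0.4898, h=6.9828
  candidates: C₊=(0.0590,6.0778) cross=53.405; C₋=(1.7271,-7.7879) cross=-53.405
  mode + wants cross > 0 → take C=(0.0590,6.0778) (cross=53.405)
ex = (C−B)/|BC| = (-0.0497,0.9988); ey = (-0.9988,-0.0497)
P = B + 1.71·ex + -1.85·ey = (2.1695,0.8863)

2.17 0.89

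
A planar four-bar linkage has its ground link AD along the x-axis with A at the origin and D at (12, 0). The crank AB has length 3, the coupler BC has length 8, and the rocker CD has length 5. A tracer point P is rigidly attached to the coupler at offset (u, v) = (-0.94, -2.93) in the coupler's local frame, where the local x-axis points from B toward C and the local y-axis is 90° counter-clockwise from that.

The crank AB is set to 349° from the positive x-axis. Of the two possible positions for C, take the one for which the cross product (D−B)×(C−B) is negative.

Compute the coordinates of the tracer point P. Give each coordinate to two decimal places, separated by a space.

0.68 -2.65

A=(0,0), D=(12.00,0)
B = A + 3.00·(cos349°, sin349°) = (2.9449, -0.5724)
|BD| = 9.0732
circle(B,8.00) ∩ circle(D,5.00): a=6.6858, h=4.3932
  candidates: C₊=(9.3402,4.2338) cross=39.860; C₋=(9.8945,-4.5351) cross=-39.860
  mode - wants cross < 0 → take C=(9.8945,-4.5351) (cross=-39.860)
ex = (C−B)/|BC| = (0.8687,-0.4953); ey = (0.4953,0.8687)
P = B + -0.94·ex + -2.93·ey = (0.6770,-2.6521)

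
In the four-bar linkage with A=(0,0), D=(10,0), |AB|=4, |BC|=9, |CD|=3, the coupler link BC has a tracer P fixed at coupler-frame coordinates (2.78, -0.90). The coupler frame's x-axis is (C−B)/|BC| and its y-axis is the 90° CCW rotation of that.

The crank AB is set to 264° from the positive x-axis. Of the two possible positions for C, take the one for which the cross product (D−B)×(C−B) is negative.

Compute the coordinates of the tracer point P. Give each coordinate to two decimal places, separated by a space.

2.47 -4.44

A=(0,0), D=(10.00,0)
B = A + 4.00·(cos264°, sin264°) = (-0.4181, -3.9781)
|BD| = 11.1518
circle(B,9.00) ∩ circle(D,3.00): a=8.8041, h=1.8677
  candidates: C₊=(7.1405,0.9073) cross=20.828; C₋=(8.4730,-2.5823) cross=-20.828
  mode - wants cross < 0 → take C=(8.4730,-2.5823) (cross=-20.828)
ex = (C−B)/|BC| = (0.9879,0.1551); ey = (-0.1551,0.9879)
P = B + 2.78·ex + -0.90·ey = (2.4678,-4.4361)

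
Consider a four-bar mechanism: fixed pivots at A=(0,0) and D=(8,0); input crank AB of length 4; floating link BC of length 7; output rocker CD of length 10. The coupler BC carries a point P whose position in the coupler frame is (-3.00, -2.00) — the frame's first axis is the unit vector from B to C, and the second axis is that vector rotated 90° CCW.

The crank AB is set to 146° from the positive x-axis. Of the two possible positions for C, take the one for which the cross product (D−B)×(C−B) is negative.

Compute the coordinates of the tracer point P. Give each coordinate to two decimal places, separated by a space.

-6.20 4.40

A=(0,0), D=(8.00,0)
B = A + 4.00·(cos146°, sin146°) = (-3.3162, 2.2368)
|BD| = 11.5351
circle(B,7.00) ∩ circle(D,10.00): a=3.5569, h=6.0290
  candidates: C₊=(1.3423,7.4616) cross=69.545; C₋=(-0.9958,-4.3675) cross=-69.545
  mode - wants cross < 0 → take C=(-0.9958,-4.3675) (cross=-69.545)
ex = (C−B)/|BC| = (0.3315,-0.9435); ey = (0.9435,0.3315)
P = B + -3.00·ex + -2.00·ey = (-6.1975,4.4042)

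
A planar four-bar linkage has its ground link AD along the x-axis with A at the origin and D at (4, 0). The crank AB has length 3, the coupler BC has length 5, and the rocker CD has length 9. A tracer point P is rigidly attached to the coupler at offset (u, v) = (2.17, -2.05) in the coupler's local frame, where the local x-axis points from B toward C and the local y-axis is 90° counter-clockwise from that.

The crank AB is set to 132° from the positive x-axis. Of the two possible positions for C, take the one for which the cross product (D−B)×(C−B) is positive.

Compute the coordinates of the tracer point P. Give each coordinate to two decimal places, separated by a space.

0.29 4.14

A=(0,0), D=(4.00,0)
B = A + 3.00·(cos132°, sin132°) = (-2.0074, 2.2294)
|BD| = 6.4077
circle(B,5.00) ∩ circle(D,9.00): a=-1.1658, h=4.8622
  candidates: C₊=(-1.4087,7.1935) cross=31.156; C₋=(-4.7921,-1.9233) cross=-31.156
  mode + wants cross > 0 → take C=(-1.4087,7.1935) (cross=31.156)
ex = (C−B)/|BC| = (0.1197,0.9928); ey = (-0.9928,0.1197)
P = B + 2.17·ex + -2.05·ey = (0.2877,4.1384)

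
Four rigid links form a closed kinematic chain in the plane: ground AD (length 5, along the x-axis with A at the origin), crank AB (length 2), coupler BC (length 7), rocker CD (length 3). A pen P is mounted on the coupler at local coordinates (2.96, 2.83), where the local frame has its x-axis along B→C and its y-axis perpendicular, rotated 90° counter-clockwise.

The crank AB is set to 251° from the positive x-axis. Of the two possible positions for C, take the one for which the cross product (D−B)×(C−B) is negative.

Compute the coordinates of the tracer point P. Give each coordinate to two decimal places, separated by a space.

A=(0,0), D=(5.00,0)
B = A + 2.00·(cos251°, sin251°) = (-0.6511, -1.8910)
|BD| = 5.9591
circle(B,7.00) ∩ circle(D,3.00): a=6.3358, h=2.9763
  candidates: C₊=(4.4127,2.9419) cross=17.736; C₋=(6.3016,-2.7029) cross=-17.736
  mode - wants cross < 0 → take C=(6.3016,-2.7029) (cross=-17.736)
ex = (C−B)/|BC| = (0.9933,-0.1160); ey = (0.1160,0.9933)
P = B + 2.96·ex + 2.83·ey = (2.6171,0.5766)

2.62 0.58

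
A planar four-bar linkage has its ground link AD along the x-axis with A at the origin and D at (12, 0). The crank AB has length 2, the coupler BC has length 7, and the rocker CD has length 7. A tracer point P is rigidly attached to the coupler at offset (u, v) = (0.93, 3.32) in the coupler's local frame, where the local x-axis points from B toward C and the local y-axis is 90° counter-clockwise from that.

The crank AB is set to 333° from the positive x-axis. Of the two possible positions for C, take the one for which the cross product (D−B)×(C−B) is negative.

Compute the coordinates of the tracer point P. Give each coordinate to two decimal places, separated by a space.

4.55 1.15

A=(0,0), D=(12.00,0)
B = A + 2.00·(cos333°, sin333°) = (1.7820, -0.9080)
|BD| = 10.2582
circle(B,7.00) ∩ circle(D,7.00): a=5.1291, h=4.7636
  candidates: C₊=(6.4694,4.2909) cross=48.866; C₋=(7.3126,-5.1989) cross=-48.866
  mode - wants cross < 0 → take C=(7.3126,-5.1989) (cross=-48.866)
ex = (C−B)/|BC| = (0.7901,-0.6130); ey = (0.6130,0.7901)
P = B + 0.93·ex + 3.32·ey = (4.5519,1.1450)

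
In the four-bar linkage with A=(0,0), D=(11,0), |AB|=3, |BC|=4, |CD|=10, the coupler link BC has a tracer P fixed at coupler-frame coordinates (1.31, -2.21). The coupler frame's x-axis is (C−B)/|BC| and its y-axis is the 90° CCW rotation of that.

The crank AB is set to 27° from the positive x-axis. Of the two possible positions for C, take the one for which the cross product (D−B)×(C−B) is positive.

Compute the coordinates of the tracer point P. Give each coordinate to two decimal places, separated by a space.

A=(0,0), D=(11.00,0)
B = A + 3.00·(cos27°, sin27°) = (2.6730, 1.3620)
|BD| = 8.4376
circle(B,4.00) ∩ circle(D,10.00): a=-0.7589, h=3.9274
  candidates: C₊=(2.5580,5.3603) cross=33.138; C₋=(1.2901,-2.3914) cross=-33.138
  mode + wants cross > 0 → take C=(2.5580,5.3603) (cross=33.138)
ex = (C−B)/|BC| = (-0.0287,0.9996); ey = (-0.9996,-0.0287)
P = B + 1.31·ex + -2.21·ey = (4.8444,2.7350)

4.84 2.73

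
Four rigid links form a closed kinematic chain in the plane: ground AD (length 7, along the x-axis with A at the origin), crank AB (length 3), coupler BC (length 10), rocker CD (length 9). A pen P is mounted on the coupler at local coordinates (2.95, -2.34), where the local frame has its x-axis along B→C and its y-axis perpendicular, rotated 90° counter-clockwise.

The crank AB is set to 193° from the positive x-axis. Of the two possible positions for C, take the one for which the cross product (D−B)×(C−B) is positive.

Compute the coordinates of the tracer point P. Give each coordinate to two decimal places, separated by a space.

A=(0,0), D=(7.00,0)
B = A + 3.00·(cos193°, sin193°) = (-2.9231, -0.6749)
|BD| = 9.9460
circle(B,10.00) ∩ circle(D,9.00): a=5.9282, h=8.0534
  candidates: C₊=(2.4450,7.7622) cross=80.099; C₋=(3.5378,-8.3074) cross=-80.099
  mode + wants cross > 0 → take C=(2.4450,7.7622) (cross=80.099)
ex = (C−B)/|BC| = (0.5368,0.8437); ey = (-0.8437,0.5368)
P = B + 2.95·ex + -2.34·ey = (0.6347,0.5579)

0.63 0.56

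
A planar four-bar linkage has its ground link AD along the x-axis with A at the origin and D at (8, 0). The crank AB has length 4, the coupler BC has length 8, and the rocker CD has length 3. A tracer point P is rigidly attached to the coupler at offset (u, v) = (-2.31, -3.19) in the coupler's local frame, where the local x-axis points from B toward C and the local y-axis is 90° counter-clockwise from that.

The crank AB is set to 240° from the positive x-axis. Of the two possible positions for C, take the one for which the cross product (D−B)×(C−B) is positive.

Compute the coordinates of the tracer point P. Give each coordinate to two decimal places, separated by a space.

-2.50 -7.37

A=(0,0), D=(8.00,0)
B = A + 4.00·(cos240°, sin240°) = (-2.0000, -3.4641)
|BD| = 10.5830
circle(B,8.00) ∩ circle(D,3.00): a=7.8900, h=1.3220
  candidates: C₊=(5.0226,0.3677) cross=13.991; C₋=(5.8881,-2.1307) cross=-13.991
  mode + wants cross > 0 → take C=(5.0226,0.3677) (cross=13.991)
ex = (C−B)/|BC| = (0.8778,0.4790); ey = (-0.4790,0.8778)
P = B + -2.31·ex + -3.19·ey = (-2.4998,-7.3708)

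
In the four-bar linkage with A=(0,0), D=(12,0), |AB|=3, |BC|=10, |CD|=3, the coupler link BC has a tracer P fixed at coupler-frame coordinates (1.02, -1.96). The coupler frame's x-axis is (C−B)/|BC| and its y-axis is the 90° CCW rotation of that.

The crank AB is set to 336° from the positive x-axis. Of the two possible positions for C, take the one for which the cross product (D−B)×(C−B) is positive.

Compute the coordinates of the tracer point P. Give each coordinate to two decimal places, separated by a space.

4.49 -2.57

A=(0,0), D=(12.00,0)
B = A + 3.00·(cos336°, sin336°) = (2.7406, -1.2202)
|BD| = 9.3394
circle(B,10.00) ∩ circle(D,3.00): a=9.5415, h=2.9932
  candidates: C₊=(11.8093,2.9939) cross=27.955; C₋=(12.5914,-2.9411) cross=-27.955
  mode + wants cross > 0 → take C=(11.8093,2.9939) (cross=27.955)
ex = (C−B)/|BC| = (0.9069,0.4214); ey = (-0.4214,0.9069)
P = B + 1.02·ex + -1.96·ey = (4.4916,-2.5678)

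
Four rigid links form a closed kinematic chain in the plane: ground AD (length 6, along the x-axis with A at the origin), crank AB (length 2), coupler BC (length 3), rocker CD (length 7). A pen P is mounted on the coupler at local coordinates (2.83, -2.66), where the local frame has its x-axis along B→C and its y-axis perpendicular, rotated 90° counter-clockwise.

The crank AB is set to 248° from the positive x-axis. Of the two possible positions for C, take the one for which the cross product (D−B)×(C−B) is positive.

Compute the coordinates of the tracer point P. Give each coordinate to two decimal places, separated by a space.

1.76 1.11

A=(0,0), D=(6.00,0)
B = A + 2.00·(cos248°, sin248°) = (-0.7492, -1.8544)
|BD| = 6.9993
circle(B,3.00) ∩ circle(D,7.00): a=0.6422, h=2.9304
  candidates: C₊=(-0.9063,1.1415) cross=20.511; C₋=(0.6465,-4.5099) cross=-20.511
  mode + wants cross > 0 → take C=(-0.9063,1.1415) (cross=20.511)
ex = (C−B)/|BC| = (-0.0524,0.9986); ey = (-0.9986,-0.0524)
P = B + 2.83·ex + -2.66·ey = (1.7590,1.1110)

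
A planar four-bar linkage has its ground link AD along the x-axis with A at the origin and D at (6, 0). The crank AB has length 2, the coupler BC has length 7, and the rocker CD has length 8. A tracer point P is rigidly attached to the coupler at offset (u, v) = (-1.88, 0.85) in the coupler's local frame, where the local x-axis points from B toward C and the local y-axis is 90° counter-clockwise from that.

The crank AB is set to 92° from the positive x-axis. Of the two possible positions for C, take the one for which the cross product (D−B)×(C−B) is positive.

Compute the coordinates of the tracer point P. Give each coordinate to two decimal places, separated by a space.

-1.84 0.95

A=(0,0), D=(6.00,0)
B = A + 2.00·(cos92°, sin92°) = (-0.0698, 1.9988)
|BD| = 6.3904
circle(B,7.00) ∩ circle(D,8.00): a=2.0216, h=6.7017
  candidates: C₊=(3.9465,7.7320) cross=42.827; C₋=(-0.2458,-4.9990) cross=-42.827
  mode + wants cross > 0 → take C=(3.9465,7.7320) (cross=42.827)
ex = (C−B)/|BC| = (0.5738,0.8190); ey = (-0.8190,0.5738)
P = B + -1.88·ex + 0.85·ey = (-1.8446,0.9467)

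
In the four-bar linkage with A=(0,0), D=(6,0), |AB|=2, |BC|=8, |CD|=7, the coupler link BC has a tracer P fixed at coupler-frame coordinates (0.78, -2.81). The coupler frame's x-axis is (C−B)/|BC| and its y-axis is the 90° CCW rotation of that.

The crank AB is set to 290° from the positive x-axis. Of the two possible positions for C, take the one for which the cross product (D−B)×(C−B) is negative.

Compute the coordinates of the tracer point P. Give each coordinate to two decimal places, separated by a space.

-0.49 -4.55

A=(0,0), D=(6.00,0)
B = A + 2.00·(cos290°, sin290°) = (0.6840, -1.8794)
|BD| = 5.6384
circle(B,8.00) ∩ circle(D,7.00): a=4.1494, h=6.8398
  candidates: C₊=(2.3163,5.9523) cross=38.565; C₋=(6.8760,-6.9450) cross=-38.565
  mode - wants cross < 0 → take C=(6.8760,-6.9450) (cross=-38.565)
ex = (C−B)/|BC| = (0.7740,-0.6332); ey = (0.6332,0.7740)
P = B + 0.78·ex + -2.81·ey = (-0.4915,-4.5482)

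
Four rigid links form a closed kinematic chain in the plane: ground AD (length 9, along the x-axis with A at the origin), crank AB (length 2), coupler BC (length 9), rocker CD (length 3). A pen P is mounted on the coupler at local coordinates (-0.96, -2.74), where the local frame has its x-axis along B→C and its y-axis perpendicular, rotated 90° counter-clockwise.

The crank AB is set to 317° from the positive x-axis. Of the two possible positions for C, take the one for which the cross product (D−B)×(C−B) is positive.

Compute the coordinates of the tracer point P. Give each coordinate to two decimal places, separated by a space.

A=(0,0), D=(9.00,0)
B = A + 2.00·(cos317°, sin317°) = (1.4627, -1.3640)
|BD| = 7.6597
circle(B,9.00) ∩ circle(D,3.00): a=8.5298, h=2.8711
  candidates: C₊=(9.3449,2.9801) cross=21.992; C₋=(10.3674,-2.6702) cross=-21.992
  mode + wants cross > 0 → take C=(9.3449,2.9801) (cross=21.992)
ex = (C−B)/|BC| = (0.8758,0.4827); ey = (-0.4827,0.8758)
P = B + -0.96·ex + -2.74·ey = (1.9445,-4.2271)

1.94 -4.23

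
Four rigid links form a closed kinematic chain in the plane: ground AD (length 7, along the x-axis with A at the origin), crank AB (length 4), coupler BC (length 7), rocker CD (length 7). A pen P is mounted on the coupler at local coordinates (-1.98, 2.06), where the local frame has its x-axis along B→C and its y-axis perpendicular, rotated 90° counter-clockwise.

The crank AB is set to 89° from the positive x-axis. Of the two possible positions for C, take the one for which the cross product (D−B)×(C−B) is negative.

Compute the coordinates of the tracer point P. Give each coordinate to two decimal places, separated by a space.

1.95 6.15

A=(0,0), D=(7.00,0)
B = A + 4.00·(cos89°, sin89°) = (0.0698, 3.9994)
|BD| = 8.0014
circle(B,7.00) ∩ circle(D,7.00): a=4.0007, h=5.7441
  candidates: C₊=(6.4060,6.9748) cross=45.961; C₋=(0.6638,-2.9754) cross=-45.961
  mode - wants cross < 0 → take C=(0.6638,-2.9754) (cross=-45.961)
ex = (C−B)/|BC| = (0.0849,-0.9964); ey = (0.9964,0.0849)
P = B + -1.98·ex + 2.06·ey = (1.9544,6.1471)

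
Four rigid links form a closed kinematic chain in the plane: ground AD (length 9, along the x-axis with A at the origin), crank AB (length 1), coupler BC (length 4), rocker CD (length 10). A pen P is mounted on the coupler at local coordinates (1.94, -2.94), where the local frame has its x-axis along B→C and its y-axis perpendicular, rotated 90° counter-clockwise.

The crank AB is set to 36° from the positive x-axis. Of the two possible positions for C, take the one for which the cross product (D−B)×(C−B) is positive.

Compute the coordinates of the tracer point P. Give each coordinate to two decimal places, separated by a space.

A=(0,0), D=(9.00,0)
B = A + 1.00·(cos36°, sin36°) = (0.8090, 0.5878)
|BD| = 8.2120
circle(B,4.00) ∩ circle(D,10.00): a=-1.0084, h=3.8708
  candidates: C₊=(0.0802,4.5208) cross=31.787; C₋=(-0.4739,-3.2009) cross=-31.787
  mode + wants cross > 0 → take C=(0.0802,4.5208) (cross=31.787)
ex = (C−B)/|BC| = (-0.1822,0.9833); ey = (-0.9833,-0.1822)
P = B + 1.94·ex + -2.94·ey = (3.3464,3.0310)

3.35 3.03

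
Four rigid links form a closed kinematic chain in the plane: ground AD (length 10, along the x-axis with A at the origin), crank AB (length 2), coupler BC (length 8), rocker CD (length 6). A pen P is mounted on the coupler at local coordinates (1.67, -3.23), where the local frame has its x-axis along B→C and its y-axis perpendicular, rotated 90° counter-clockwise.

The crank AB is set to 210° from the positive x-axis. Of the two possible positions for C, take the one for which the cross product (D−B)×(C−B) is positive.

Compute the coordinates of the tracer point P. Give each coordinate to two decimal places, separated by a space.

A=(0,0), D=(10.00,0)
B = A + 2.00·(cos210°, sin210°) = (-1.7321, -1.0000)
|BD| = 11.7746
circle(B,8.00) ∩ circle(D,6.00): a=7.0763, h=3.7318
  candidates: C₊=(5.0017,3.3193) cross=43.940; C₋=(5.6356,-4.1173) cross=-43.940
  mode + wants cross > 0 → take C=(5.0017,3.3193) (cross=43.940)
ex = (C−B)/|BC| = (0.8417,0.5399); ey = (-0.5399,0.8417)
P = B + 1.67·ex + -3.23·ey = (1.4175,-2.8171)

1.42 -2.82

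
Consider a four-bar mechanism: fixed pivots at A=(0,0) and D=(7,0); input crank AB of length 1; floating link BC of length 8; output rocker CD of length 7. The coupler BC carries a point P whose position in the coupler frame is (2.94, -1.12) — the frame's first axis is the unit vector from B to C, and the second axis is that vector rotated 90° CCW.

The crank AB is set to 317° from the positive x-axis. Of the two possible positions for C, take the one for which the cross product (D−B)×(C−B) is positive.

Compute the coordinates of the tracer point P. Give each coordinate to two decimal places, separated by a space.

A=(0,0), D=(7.00,0)
B = A + 1.00·(cos317°, sin317°) = (0.7314, -0.6820)
|BD| = 6.3056
circle(B,8.00) ∩ circle(D,7.00): a=4.3422, h=6.7190
  candidates: C₊=(4.3214,6.4672) cross=42.368; C₋=(5.7748,-6.8919) cross=-42.368
  mode + wants cross > 0 → take C=(4.3214,6.4672) (cross=42.368)
ex = (C−B)/|BC| = (0.4488,0.8937); ey = (-0.8937,0.4488)
P = B + 2.94·ex + -1.12·ey = (3.0516,1.4427)

3.05 1.44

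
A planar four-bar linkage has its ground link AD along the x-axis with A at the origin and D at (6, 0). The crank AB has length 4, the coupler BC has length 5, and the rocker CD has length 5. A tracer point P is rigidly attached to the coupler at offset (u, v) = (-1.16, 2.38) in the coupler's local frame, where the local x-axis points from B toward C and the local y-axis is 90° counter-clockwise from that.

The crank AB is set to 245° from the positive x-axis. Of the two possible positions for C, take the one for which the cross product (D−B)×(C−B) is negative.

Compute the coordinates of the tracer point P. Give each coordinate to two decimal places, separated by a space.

A=(0,0), D=(6.00,0)
B = A + 4.00·(cos245°, sin245°) = (-1.6905, -3.6252)
|BD| = 8.5021
circle(B,5.00) ∩ circle(D,5.00): a=4.2510, h=2.6322
  candidates: C₊=(1.0324,0.5683) cross=22.379; C₋=(3.2771,-4.1936) cross=-22.379
  mode - wants cross < 0 → take C=(3.2771,-4.1936) (cross=-22.379)
ex = (C−B)/|BC| = (0.9935,-0.1137); ey = (0.1137,0.9935)
P = B + -1.16·ex + 2.38·ey = (-2.5724,-1.1288)

-2.57 -1.13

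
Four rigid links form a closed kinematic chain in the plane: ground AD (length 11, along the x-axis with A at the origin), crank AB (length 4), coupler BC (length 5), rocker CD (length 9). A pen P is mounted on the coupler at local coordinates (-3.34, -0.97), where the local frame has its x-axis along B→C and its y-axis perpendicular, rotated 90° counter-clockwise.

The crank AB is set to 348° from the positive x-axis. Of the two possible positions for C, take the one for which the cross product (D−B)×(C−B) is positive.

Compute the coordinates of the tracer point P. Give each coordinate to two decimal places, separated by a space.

5.49 -3.93

A=(0,0), D=(11.00,0)
B = A + 4.00·(cos348°, sin348°) = (3.9126, -0.8316)
|BD| = 7.1360
circle(B,5.00) ∩ circle(D,9.00): a=-0.3557, h=4.9873
  candidates: C₊=(2.9781,4.0802) cross=35.590; C₋=(4.1405,-5.8264) cross=-35.590
  mode + wants cross > 0 → take C=(2.9781,4.0802) (cross=35.590)
ex = (C−B)/|BC| = (-0.1869,0.9824); ey = (-0.9824,-0.1869)
P = B + -3.34·ex + -0.97·ey = (5.4898,-3.9315)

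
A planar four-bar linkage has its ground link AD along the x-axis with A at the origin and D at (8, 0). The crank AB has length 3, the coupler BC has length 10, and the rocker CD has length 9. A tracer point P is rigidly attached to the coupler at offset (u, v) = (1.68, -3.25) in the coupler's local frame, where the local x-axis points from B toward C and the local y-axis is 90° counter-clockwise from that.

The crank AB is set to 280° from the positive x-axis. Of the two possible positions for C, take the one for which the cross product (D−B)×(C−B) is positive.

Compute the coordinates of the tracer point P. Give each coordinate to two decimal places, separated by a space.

A=(0,0), D=(8.00,0)
B = A + 3.00·(cos280°, sin280°) = (0.5209, -2.9544)
|BD| = 8.0414
circle(B,10.00) ∩ circle(D,9.00): a=5.2021, h=8.5404
  candidates: C₊=(2.2215,6.8999) cross=68.677; C₋=(8.4970,-8.9863) cross=-68.677
  mode + wants cross > 0 → take C=(2.2215,6.8999) (cross=68.677)
ex = (C−B)/|BC| = (0.1701,0.9854); ey = (-0.9854,0.1701)
P = B + 1.68·ex + -3.25·ey = (4.0093,-1.8516)

4.01 -1.85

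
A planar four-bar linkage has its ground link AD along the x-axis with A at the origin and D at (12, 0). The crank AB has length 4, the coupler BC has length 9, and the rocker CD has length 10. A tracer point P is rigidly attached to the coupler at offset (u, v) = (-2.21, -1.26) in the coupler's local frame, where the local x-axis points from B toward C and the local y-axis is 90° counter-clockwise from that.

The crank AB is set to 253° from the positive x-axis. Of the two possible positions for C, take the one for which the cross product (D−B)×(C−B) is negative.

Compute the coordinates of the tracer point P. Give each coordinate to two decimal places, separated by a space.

A=(0,0), D=(12.00,0)
B = A + 4.00·(cos253°, sin253°) = (-1.1695, -3.8252)
|BD| = 13.7138
circle(B,9.00) ∩ circle(D,10.00): a=6.1642, h=6.5577
  candidates: C₊=(2.9209,4.1916) cross=89.931; C₋=(6.5792,-8.4032) cross=-89.931
  mode - wants cross < 0 → take C=(6.5792,-8.4032) (cross=-89.931)
ex = (C−B)/|BC| = (0.8610,-0.5087); ey = (0.5087,0.8610)
P = B + -2.21·ex + -1.26·ey = (-3.7131,-3.7859)

-3.71 -3.79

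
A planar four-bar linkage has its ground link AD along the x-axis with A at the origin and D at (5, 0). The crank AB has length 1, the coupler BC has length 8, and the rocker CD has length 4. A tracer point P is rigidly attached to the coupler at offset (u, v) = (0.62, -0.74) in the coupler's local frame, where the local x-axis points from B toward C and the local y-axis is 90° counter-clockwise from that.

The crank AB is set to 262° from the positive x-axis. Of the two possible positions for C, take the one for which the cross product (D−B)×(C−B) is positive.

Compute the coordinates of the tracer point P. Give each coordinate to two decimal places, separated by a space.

A=(0,0), D=(5.00,0)
B = A + 1.00·(cos262°, sin262°) = (-0.1392, -0.9903)
|BD| = 5.2337
circle(B,8.00) ∩ circle(D,4.00): a=7.2025, h=3.4819
  candidates: C₊=(6.2744,3.7915) cross=18.223; C₋=(7.5921,-3.0465) cross=-18.223
  mode + wants cross > 0 → take C=(6.2744,3.7915) (cross=18.223)
ex = (C−B)/|BC| = (0.8017,0.5977); ey = (-0.5977,0.8017)
P = B + 0.62·ex + -0.74·ey = (0.8002,-1.2129)

0.80 -1.21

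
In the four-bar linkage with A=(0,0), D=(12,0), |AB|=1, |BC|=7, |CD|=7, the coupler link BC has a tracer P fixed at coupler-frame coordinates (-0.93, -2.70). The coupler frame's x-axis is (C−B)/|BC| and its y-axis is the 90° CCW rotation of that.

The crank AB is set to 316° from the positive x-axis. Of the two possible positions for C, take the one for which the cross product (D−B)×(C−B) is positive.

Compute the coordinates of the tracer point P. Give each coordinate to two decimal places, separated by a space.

A=(0,0), D=(12.00,0)
B = A + 1.00·(cos316°, sin316°) = (0.7193, -0.6947)
|BD| = 11.3020
circle(B,7.00) ∩ circle(D,7.00): a=5.6510, h=4.1311
  candidates: C₊=(6.1058,3.7760) cross=46.690; C₋=(6.6136,-4.4706) cross=-46.690
  mode + wants cross > 0 → take C=(6.1058,3.7760) (cross=46.690)
ex = (C−B)/|BC| = (0.7695,0.6387); ey = (-0.6387,0.7695)
P = B + -0.93·ex + -2.70·ey = (1.7281,-3.3662)

1.73 -3.37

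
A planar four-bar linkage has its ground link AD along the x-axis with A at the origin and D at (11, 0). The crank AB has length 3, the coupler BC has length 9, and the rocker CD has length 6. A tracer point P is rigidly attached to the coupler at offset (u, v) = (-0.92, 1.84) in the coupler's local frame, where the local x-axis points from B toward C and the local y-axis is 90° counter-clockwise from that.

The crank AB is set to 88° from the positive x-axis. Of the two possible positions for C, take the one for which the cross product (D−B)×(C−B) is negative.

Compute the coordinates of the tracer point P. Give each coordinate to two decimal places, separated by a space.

A=(0,0), D=(11.00,0)
B = A + 3.00·(cos88°, sin88°) = (0.1047, 2.9982)
|BD| = 11.3003
circle(B,9.00) ∩ circle(D,6.00): a=7.6412, h=4.7551
  candidates: C₊=(8.7337,5.5555) cross=53.734; C₋=(6.2105,-3.6139) cross=-53.734
  mode - wants cross < 0 → take C=(6.2105,-3.6139) (cross=-53.734)
ex = (C−B)/|BC| = (0.6784,-0.7347); ey = (0.7347,0.6784)
P = B + -0.92·ex + 1.84·ey = (0.8324,4.9224)

0.83 4.92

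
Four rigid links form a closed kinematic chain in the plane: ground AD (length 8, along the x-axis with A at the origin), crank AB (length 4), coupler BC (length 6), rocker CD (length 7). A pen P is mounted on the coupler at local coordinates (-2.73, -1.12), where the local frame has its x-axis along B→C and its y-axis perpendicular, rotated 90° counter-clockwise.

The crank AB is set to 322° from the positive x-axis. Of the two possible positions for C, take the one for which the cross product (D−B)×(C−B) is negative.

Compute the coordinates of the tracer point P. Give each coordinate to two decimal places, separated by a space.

0.50 -1.17

A=(0,0), D=(8.00,0)
B = A + 4.00·(cos322°, sin322°) = (3.1520, -2.4626)
|BD| = 5.4376
circle(B,6.00) ∩ circle(D,7.00): a=1.5234, h=5.8034
  candidates: C₊=(1.8819,3.4014) cross=31.556; C₋=(7.1386,-6.9468) cross=-31.556
  mode - wants cross < 0 → take C=(7.1386,-6.9468) (cross=-31.556)
ex = (C−B)/|BC| = (0.6644,-0.7474); ey = (0.7474,0.6644)
P = B + -2.73·ex + -1.12·ey = (0.5011,-1.1665)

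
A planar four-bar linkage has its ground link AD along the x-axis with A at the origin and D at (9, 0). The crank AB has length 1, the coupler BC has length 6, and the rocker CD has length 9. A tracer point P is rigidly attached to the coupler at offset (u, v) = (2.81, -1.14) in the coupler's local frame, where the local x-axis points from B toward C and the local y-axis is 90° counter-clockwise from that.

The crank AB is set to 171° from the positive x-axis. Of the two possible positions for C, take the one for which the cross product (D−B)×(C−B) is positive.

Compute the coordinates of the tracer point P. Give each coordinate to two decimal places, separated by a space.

1.34 2.10

A=(0,0), D=(9.00,0)
B = A + 1.00·(cos171°, sin171°) = (-0.9877, 0.1564)
|BD| = 9.9889
circle(B,6.00) ∩ circle(D,9.00): a=2.7420, h=5.3368
  candidates: C₊=(1.8375,5.4497) cross=53.309; C₋=(1.6704,-5.2227) cross=-53.309
  mode + wants cross > 0 → take C=(1.8375,5.4497) (cross=53.309)
ex = (C−B)/|BC| = (0.4709,0.8822); ey = (-0.8822,0.4709)
P = B + 2.81·ex + -1.14·ey = (1.3412,2.0986)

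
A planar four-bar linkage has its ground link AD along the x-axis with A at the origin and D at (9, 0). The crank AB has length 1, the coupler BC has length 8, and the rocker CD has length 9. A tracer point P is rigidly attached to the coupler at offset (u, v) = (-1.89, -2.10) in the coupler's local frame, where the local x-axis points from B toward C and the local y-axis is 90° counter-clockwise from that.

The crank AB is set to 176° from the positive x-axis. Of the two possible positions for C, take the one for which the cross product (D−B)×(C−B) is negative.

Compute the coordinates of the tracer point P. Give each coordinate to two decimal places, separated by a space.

-3.77 0.62

A=(0,0), D=(9.00,0)
B = A + 1.00·(cos176°, sin176°) = (-0.9976, 0.0698)
|BD| = 9.9978
circle(B,8.00) ∩ circle(D,9.00): a=4.1487, h=6.8402
  candidates: C₊=(3.1988,6.8808) cross=68.387; C₋=(3.1033,-6.7992) cross=-68.387
  mode - wants cross < 0 → take C=(3.1033,-6.7992) (cross=-68.387)
ex = (C−B)/|BC| = (0.5126,-0.8586); ey = (0.8586,0.5126)
P = B + -1.89·ex + -2.10·ey = (-3.7695,0.6161)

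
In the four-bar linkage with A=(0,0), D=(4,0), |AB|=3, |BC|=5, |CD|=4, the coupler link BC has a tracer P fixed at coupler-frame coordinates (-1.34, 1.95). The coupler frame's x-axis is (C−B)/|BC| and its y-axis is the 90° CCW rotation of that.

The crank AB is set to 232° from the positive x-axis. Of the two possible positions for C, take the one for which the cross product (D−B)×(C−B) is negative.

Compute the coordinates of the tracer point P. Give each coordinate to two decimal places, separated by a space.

-2.55 -0.10

A=(0,0), D=(4.00,0)
B = A + 3.00·(cos232°, sin232°) = (-1.8470, -2.3640)
|BD| = 6.3068
circle(B,5.00) ∩ circle(D,4.00): a=3.8669, h=3.1697
  candidates: C₊=(0.5499,2.0240) cross=19.991; C₋=(2.9261,-3.8532) cross=-19.991
  mode - wants cross < 0 → take C=(2.9261,-3.8532) (cross=-19.991)
ex = (C−B)/|BC| = (0.9546,-0.2978); ey = (0.2978,0.9546)
P = B + -1.34·ex + 1.95·ey = (-2.5454,-0.1034)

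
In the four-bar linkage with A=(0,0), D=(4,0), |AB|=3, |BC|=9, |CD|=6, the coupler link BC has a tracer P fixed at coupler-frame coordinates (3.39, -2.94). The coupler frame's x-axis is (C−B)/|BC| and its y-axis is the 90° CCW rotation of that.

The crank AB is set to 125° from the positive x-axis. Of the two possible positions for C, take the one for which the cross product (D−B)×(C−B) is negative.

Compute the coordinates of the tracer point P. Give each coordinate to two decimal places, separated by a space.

A=(0,0), D=(4.00,0)
B = A + 3.00·(cos125°, sin125°) = (-1.7207, 2.4575)
|BD| = 6.2262
circle(B,9.00) ∩ circle(D,6.00): a=6.7269, h=5.9791
  candidates: C₊=(6.8199,5.2961) cross=37.227; C₋=(2.1001,-5.6912) cross=-37.227
  mode - wants cross < 0 → take C=(2.1001,-5.6912) (cross=-37.227)
ex = (C−B)/|BC| = (0.4245,-0.9054); ey = (0.9054,0.4245)
P = B + 3.39·ex + -2.94·ey = (-2.9435,-1.8600)

-2.94 -1.86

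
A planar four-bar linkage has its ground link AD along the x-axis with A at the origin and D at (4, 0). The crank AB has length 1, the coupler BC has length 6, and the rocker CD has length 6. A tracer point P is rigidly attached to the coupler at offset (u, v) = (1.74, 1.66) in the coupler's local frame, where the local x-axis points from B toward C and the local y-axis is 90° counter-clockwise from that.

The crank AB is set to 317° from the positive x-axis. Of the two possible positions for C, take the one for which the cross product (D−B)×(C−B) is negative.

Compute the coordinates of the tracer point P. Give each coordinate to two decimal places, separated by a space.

A=(0,0), D=(4.00,0)
B = A + 1.00·(cos317°, sin317°) = (0.7314, -0.6820)
|BD| = 3.3390
circle(B,6.00) ∩ circle(D,6.00): a=1.6695, h=5.7630
  candidates: C₊=(1.1886,5.3006) cross=19.243; C₋=(3.5428,-5.9826) cross=-19.243
  mode - wants cross < 0 → take C=(3.5428,-5.9826) (cross=-19.243)
ex = (C−B)/|BC| = (0.4686,-0.8834); ey = (0.8834,0.4686)
P = B + 1.74·ex + 1.66·ey = (3.0132,-1.4413)

3.01 -1.44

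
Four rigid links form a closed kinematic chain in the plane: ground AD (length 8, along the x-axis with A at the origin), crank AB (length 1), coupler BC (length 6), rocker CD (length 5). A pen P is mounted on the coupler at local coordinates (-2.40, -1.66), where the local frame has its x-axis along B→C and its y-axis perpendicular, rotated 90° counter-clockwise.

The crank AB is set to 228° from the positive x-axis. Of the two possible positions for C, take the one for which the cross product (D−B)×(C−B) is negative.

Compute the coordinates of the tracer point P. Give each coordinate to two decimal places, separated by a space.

A=(0,0), D=(8.00,0)
B = A + 1.00·(cos228°, sin228°) = (-0.6691, -0.7431)
|BD| = 8.7009
circle(B,6.00) ∩ circle(D,5.00): a=4.9826, h=3.3427
  candidates: C₊=(4.0097,3.0129) cross=29.085; C₋=(4.5807,-3.6481) cross=-29.085
  mode - wants cross < 0 → take C=(4.5807,-3.6481) (cross=-29.085)
ex = (C−B)/|BC| = (0.8750,-0.4842); ey = (0.4842,0.8750)
P = B + -2.40·ex + -1.66·ey = (-3.5728,-1.0336)

-3.57 -1.03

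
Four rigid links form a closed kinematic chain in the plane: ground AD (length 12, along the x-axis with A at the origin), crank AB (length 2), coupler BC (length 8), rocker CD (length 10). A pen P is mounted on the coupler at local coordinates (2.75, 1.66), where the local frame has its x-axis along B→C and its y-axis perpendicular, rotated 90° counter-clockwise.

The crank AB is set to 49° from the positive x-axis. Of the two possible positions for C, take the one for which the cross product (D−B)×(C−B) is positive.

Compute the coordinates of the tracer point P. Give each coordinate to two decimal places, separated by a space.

1.58 4.71

A=(0,0), D=(12.00,0)
B = A + 2.00·(cos49°, sin49°) = (1.3121, 1.5094)
|BD| = 10.7939
circle(B,8.00) ∩ circle(D,10.00): a=3.7294, h=7.0776
  candidates: C₊=(5.9946,7.9959) cross=76.395; C₋=(4.0151,-6.0201) cross=-76.395
  mode + wants cross > 0 → take C=(5.9946,7.9959) (cross=76.395)
ex = (C−B)/|BC| = (0.5853,0.8108); ey = (-0.8108,0.5853)
P = B + 2.75·ex + 1.66·ey = (1.5758,4.7108)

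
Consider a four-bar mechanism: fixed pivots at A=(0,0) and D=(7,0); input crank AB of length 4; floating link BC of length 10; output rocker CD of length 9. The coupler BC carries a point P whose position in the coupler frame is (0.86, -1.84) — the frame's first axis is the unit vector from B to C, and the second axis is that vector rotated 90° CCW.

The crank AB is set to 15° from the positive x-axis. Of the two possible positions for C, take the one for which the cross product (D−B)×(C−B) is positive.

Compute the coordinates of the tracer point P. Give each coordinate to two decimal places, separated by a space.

A=(0,0), D=(7.00,0)
B = A + 4.00·(cos15°, sin15°) = (3.8637, 1.0353)
|BD| = 3.3027
circle(B,10.00) ∩ circle(D,9.00): a=4.5278, h=8.9162
  candidates: C₊=(10.9582,8.0829) cross=29.448; C₋=(5.3684,-8.8509) cross=-29.448
  mode + wants cross > 0 → take C=(10.9582,8.0829) (cross=29.448)
ex = (C−B)/|BC| = (0.7094,0.7048); ey = (-0.7048,0.7094)
P = B + 0.86·ex + -1.84·ey = (5.7706,0.3360)

5.77 0.34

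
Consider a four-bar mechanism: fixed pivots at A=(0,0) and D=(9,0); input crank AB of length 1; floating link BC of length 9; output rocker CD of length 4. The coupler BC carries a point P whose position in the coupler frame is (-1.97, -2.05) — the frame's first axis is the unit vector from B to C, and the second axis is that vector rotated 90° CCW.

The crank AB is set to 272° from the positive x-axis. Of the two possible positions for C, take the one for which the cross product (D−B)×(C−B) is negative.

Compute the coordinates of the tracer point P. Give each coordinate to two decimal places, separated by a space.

A=(0,0), D=(9.00,0)
B = A + 1.00·(cos272°, sin272°) = (0.0349, -0.9994)
|BD| = 9.0206
circle(B,9.00) ∩ circle(D,4.00): a=8.1132, h=3.8957
  candidates: C₊=(7.6665,3.7712) cross=35.142; C₋=(8.5297,-3.9723) cross=-35.142
  mode - wants cross < 0 → take C=(8.5297,-3.9723) (cross=-35.142)
ex = (C−B)/|BC| = (0.9439,-0.3303); ey = (0.3303,0.9439)
P = B + -1.97·ex + -2.05·ey = (-2.5017,-2.2836)

-2.50 -2.28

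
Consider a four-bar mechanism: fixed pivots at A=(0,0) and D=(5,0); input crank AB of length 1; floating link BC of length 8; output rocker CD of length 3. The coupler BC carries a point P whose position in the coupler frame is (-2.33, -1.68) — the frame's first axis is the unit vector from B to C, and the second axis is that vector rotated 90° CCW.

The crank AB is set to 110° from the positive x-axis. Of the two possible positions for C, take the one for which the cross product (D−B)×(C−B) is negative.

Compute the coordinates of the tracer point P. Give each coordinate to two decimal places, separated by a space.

-3.15 0.32

A=(0,0), D=(5.00,0)
B = A + 1.00·(cos110°, sin110°) = (-0.3420, 0.9397)
|BD| = 5.4240
circle(B,8.00) ∩ circle(D,3.00): a=7.7820, h=1.8547
  candidates: C₊=(7.6437,1.4181) cross=10.060; C₋=(7.0010,-2.2351) cross=-10.060
  mode - wants cross < 0 → take C=(7.0010,-2.2351) (cross=-10.060)
ex = (C−B)/|BC| = (0.9179,-0.3969); ey = (0.3969,0.9179)
P = B + -2.33·ex + -1.68·ey = (-3.1474,0.3223)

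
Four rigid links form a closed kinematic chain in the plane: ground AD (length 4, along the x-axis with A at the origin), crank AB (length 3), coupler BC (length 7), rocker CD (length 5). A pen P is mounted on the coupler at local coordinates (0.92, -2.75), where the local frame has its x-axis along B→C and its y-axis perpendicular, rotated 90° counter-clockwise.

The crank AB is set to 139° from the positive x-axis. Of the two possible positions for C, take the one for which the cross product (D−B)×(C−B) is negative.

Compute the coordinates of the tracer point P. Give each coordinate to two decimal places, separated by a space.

A=(0,0), D=(4.00,0)
B = A + 3.00·(cos139°, sin139°) = (-2.2641, 1.9682)
|BD| = 6.5661
circle(B,7.00) ∩ circle(D,5.00): a=5.1106, h=4.7835
  candidates: C₊=(4.0453,4.9998) cross=31.409; C₋=(1.1776,-4.1273) cross=-31.409
  mode - wants cross < 0 → take C=(1.1776,-4.1273) (cross=-31.409)
ex = (C−B)/|BC| = (0.4917,-0.8708); ey = (0.8708,0.4917)
P = B + 0.92·ex + -2.75·ey = (-4.2064,-0.1851)

-4.21 -0.19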